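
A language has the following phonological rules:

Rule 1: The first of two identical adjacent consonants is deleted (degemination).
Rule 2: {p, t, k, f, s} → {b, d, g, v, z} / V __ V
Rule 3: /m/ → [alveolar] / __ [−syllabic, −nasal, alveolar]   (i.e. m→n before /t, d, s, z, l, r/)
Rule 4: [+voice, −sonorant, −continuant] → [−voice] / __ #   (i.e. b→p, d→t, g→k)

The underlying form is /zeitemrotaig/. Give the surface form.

zeidenrodaik

Rule 1 (degemination): no segment meets the environment; /zeitemrotaig/ is unchanged.
Rule 2 (intervocalic voicing): /t/ is a voiceless obstruent between vowels /i/ and /e/, so it voices to [d]. /t/ is a voiceless obstruent between vowels /o/ and /a/, so it voices to [d]. /zeitemrotaig/ → zeidemrodaig.
Rule 3 (nasal place assimilation): /m/ precedes the alveolar consonant /r/, so it assimilates in place to [n]. /zeidemrodaig/ → zeidenrodaig.
Rule 4 (final devoicing): /g/ is a voiced stop in word-final position, so it devoices to [k]. /zeidenrodaig/ → zeidenrodaik.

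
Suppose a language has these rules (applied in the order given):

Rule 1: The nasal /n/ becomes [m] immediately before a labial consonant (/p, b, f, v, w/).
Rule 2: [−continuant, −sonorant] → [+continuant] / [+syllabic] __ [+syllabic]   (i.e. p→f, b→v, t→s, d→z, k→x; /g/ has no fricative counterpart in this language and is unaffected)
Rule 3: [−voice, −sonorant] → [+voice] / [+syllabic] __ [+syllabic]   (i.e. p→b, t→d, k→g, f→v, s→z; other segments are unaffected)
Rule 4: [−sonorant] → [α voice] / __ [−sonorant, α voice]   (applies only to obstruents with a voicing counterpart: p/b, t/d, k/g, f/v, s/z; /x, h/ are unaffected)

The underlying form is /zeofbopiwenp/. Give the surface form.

Rule 1 (nasal place assimilation): /n/ precedes the labial consonant /p/, so it assimilates in place to [m]. /zeofbopiwenp/ → zeofbopiwemp.
Rule 2 (intervocalic spirantization): /p/ is a stop between vowels /o/ and /i/, so it spirantizes to the fricative [f]. /zeofbopiwemp/ → zeofbofiwemp.
Rule 3 (intervocalic voicing): /f/ is a voiceless obstruent between vowels /o/ and /i/, so it voices to [v]. /zeofbofiwemp/ → zeofboviwemp.
Rule 4 (regressive voicing assimilation): /f/ precedes the voiced obstruent /b/, so it voices to [v] by assimilation. /zeofboviwemp/ → zeovboviwemp.

zeovboviwemp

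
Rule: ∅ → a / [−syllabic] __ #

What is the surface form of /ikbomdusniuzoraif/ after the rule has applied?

the form ends in the consonant /f/, so [a] is inserted word-finally.
Surface form: [ikbomdusniuzoraifa].

ikbomdusniuzoraifa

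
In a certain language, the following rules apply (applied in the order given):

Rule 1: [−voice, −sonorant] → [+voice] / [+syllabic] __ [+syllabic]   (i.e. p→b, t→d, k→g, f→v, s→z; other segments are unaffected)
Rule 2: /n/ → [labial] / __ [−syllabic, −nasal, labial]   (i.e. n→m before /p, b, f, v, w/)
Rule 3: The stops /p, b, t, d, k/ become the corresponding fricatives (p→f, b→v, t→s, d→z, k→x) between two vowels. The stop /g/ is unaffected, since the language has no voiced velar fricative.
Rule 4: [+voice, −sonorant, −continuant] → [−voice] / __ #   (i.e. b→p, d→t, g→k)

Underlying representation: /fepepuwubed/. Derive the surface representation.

fevevuwuvet

Rule 1 (intervocalic voicing): /p/ is a voiceless obstruent between vowels /e/ and /e/, so it voices to [b]. /p/ is a voiceless obstruent between vowels /e/ and /u/, so it voices to [b]. /fepepuwubed/ → febebuwubed.
Rule 2 (nasal place assimilation): no segment meets the environment; /febebuwubed/ is unchanged.
Rule 3 (intervocalic spirantization): /b/ is a stop between vowels /e/ and /e/, so it spirantizes to the fricative [v]. /b/ is a stop between vowels /e/ and /u/, so it spirantizes to the fricative [v]. /b/ is a stop between vowels /u/ and /e/, so it spirantizes to the fricative [v]. /febebuwubed/ → fevevuwuved.
Rule 4 (final devoicing): /d/ is a voiced stop in word-final position, so it devoices to [t]. /fevevuwuved/ → fevevuwuvet.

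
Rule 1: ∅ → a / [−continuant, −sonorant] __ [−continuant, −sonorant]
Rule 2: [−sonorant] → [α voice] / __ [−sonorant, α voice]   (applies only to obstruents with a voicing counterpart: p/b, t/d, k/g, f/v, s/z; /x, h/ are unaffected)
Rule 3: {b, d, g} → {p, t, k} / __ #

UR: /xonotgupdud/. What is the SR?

Rule 1 (stop-cluster a-epenthesis): /t/ and /g/ form a stop–stop cluster, so [a] is inserted between them. /p/ and /d/ form a stop–stop cluster, so [a] is inserted between them. /xonotgupdud/ → xonotagupadud.
Rule 2 (regressive voicing assimilation): no segment meets the environment; /xonotagupadud/ is unchanged.
Rule 3 (final devoicing): /d/ is a voiced stop in word-final position, so it devoices to [t]. /xonotagupadud/ → xonotagupadut.

xonotagupadut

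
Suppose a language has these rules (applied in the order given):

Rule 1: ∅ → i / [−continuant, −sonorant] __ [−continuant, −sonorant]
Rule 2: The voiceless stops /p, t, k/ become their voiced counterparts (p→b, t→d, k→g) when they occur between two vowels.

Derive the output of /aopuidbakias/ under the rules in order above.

aobuidibagias

Rule 1 (stop-cluster i-epenthesis): /d/ and /b/ form a stop–stop cluster, so [i] is inserted between them. /aopuidbakias/ → aopuidibakias.
Rule 2 (intervocalic voicing): /p/ is a voiceless stop between vowels /o/ and /u/, so it voices to [b]. /k/ is a voiceless stop between vowels /a/ and /i/, so it voices to [g]. /aopuidibakias/ → aobuidibagias.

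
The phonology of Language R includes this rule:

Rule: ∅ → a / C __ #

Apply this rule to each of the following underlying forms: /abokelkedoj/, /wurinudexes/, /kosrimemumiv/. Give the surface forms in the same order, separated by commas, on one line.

abokelkedoja, wurinudexesa, kosrimemumiva

/abokelkedoj/: the form ends in the consonant /j/, so [a] is inserted word-finally. → [abokelkedoja].
/wurinudexes/: the form ends in the consonant /s/, so [a] is inserted word-finally. → [wurinudexesa].
/kosrimemumiv/: the form ends in the consonant /v/, so [a] is inserted word-finally. → [kosrimemumiva].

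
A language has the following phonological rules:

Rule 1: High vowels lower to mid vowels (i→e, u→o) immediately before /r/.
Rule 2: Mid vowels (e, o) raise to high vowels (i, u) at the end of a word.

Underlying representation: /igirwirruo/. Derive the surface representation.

Rule 1 (pre-rhotic lowering): /i/ is a high vowel immediately before /r/, so it lowers to [e]. /i/ is a high vowel immediately before /r/, so it lowers to [e]. /igirwirruo/ → igerwerruo.
Rule 2 (final vowel raising): /o/ is a mid vowel in word-final position, so it raises to [u]. /igerwerruo/ → igerwerruu.

igerwerruu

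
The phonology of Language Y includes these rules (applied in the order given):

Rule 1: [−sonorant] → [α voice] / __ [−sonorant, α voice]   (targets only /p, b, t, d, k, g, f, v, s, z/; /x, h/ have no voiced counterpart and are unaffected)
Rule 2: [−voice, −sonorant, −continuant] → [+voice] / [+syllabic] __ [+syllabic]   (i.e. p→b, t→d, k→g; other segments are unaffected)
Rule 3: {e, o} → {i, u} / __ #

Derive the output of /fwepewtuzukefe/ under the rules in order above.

fwebewtuzugefi

Rule 1 (regressive voicing assimilation): no segment meets the environment; /fwepewtuzukefe/ is unchanged.
Rule 2 (intervocalic voicing): /p/ is a voiceless stop between vowels /e/ and /e/, so it voices to [b]. /k/ is a voiceless stop between vowels /u/ and /e/, so it voices to [g]. /fwepewtuzukefe/ → fwebewtuzugefe.
Rule 3 (final vowel raising): /e/ is a mid vowel in word-final position, so it raises to [i]. /fwebewtuzugefe/ → fwebewtuzugefi.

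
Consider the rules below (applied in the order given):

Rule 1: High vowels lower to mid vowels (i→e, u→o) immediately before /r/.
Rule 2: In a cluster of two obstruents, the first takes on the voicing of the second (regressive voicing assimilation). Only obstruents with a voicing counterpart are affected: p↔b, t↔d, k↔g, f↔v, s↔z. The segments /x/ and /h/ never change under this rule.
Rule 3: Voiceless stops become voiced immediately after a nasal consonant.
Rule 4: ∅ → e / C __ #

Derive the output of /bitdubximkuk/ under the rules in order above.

biddupximguke

Rule 1 (pre-rhotic lowering): no segment meets the environment; /bitdubximkuk/ is unchanged.
Rule 2 (regressive voicing assimilation): /t/ precedes the voiced obstruent /d/, so it voices to [d] by assimilation. /b/ precedes the voiceless obstruent /x/, so it devoices to [p] by assimilation. /bitdubximkuk/ → biddupximkuk.
Rule 3 (post-nasal voicing): /k/ is a voiceless stop immediately after the nasal /m/, so it voices to [g]. /biddupximkuk/ → biddupximguk.
Rule 4 (final e-epenthesis): the form ends in the consonant /k/, so [e] is inserted word-finally. /biddupximguk/ → biddupximguke.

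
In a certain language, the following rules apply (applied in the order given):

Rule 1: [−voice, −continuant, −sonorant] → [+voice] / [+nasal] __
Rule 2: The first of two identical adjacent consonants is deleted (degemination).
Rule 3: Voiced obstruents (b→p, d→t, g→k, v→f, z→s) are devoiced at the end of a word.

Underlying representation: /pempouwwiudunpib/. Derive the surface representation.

Rule 1 (post-nasal voicing): /p/ is a voiceless stop immediately after the nasal /m/, so it voices to [b]. /p/ is a voiceless stop immediately after the nasal /n/, so it voices to [b]. /pempouwwiudunpib/ → pembouwwiudunbib.
Rule 2 (degemination): /ww/ is a geminate; the first /w/ deletes. /pembouwwiudunbib/ → pembouwiudunbib.
Rule 3 (final devoicing): /b/ is a voiced obstruent in word-final position, so it devoices to [p]. /pembouwiudunbib/ → pembouwiudunbip.

pembouwiudunbip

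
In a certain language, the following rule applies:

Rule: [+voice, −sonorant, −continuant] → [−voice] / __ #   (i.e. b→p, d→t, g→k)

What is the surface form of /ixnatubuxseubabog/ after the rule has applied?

ixnatubuxseubabok

Scanning /ixnatubuxseubabog/: /b/ at position 7 is not in the conditioning environment; /b/ at position 13 is not in the conditioning environment; /b/ at position 15 is not in the conditioning environment; /g/ is a voiced stop in word-final position, so it devoices to [k].
Result: [ixnatubuxseubabok].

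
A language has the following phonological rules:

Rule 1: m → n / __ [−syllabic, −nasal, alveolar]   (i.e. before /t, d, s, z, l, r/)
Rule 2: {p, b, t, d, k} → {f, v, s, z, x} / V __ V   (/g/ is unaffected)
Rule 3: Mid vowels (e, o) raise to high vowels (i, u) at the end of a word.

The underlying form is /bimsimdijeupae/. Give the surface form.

Rule 1 (nasal place assimilation): /m/ precedes the alveolar consonant /s/, so it assimilates in place to [n]. /m/ precedes the alveolar consonant /d/, so it assimilates in place to [n]. /bimsimdijeupae/ → binsindijeupae.
Rule 2 (intervocalic spirantization): /p/ is a stop between vowels /u/ and /a/, so it spirantizes to the fricative [f]. /binsindijeupae/ → binsindijeufae.
Rule 3 (final vowel raising): /e/ is a mid vowel in word-final position, so it raises to [i]. /binsindijeufae/ → binsindijeufai.

binsindijeufai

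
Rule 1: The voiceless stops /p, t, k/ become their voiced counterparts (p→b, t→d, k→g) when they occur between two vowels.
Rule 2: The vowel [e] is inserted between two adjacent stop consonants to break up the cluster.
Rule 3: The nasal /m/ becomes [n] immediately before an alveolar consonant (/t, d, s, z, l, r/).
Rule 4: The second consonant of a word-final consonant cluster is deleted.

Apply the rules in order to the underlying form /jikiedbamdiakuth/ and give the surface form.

Rule 1 (intervocalic voicing): /k/ is a voiceless stop between vowels /i/ and /i/, so it voices to [g]. /k/ is a voiceless stop between vowels /a/ and /u/, so it voices to [g]. /jikiedbamdiakuth/ → jigiedbamdiaguth.
Rule 2 (stop-cluster e-epenthesis): /d/ and /b/ form a stop–stop cluster, so [e] is inserted between them. /jigiedbamdiaguth/ → jigiedebamdiaguth.
Rule 3 (nasal place assimilation): /m/ precedes the alveolar consonant /d/, so it assimilates in place to [n]. /jigiedebamdiaguth/ → jigiedebandiaguth.
Rule 4 (final cluster simplification): /h/ is the second consonant of a word-final cluster /th/, so it deletes. /jigiedebandiaguth/ → jigiedebandiagut.

jigiedebandiagut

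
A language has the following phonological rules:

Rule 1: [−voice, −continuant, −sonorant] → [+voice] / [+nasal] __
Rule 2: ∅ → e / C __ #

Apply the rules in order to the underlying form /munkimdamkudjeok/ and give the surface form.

Rule 1 (post-nasal voicing): /k/ is a voiceless stop immediately after the nasal /n/, so it voices to [g]. /k/ is a voiceless stop immediately after the nasal /m/, so it voices to [g]. /munkimdamkudjeok/ → mungimdamgudjeok.
Rule 2 (final e-epenthesis): the form ends in the consonant /k/, so [e] is inserted word-finally. /mungimdamgudjeok/ → mungimdamgudjeoke.

mungimdamgudjeoke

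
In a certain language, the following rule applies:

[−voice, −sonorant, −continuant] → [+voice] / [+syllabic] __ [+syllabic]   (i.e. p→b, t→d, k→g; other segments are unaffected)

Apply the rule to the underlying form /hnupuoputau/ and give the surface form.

hnubuobudau

/p/ is a voiceless stop between vowels /u/ and /u/, so it voices to [b].
/p/ is a voiceless stop between vowels /o/ and /u/, so it voices to [b].
/t/ is a voiceless stop between vowels /u/ and /a/, so it voices to [d].
Surface form: [hnubuobudau].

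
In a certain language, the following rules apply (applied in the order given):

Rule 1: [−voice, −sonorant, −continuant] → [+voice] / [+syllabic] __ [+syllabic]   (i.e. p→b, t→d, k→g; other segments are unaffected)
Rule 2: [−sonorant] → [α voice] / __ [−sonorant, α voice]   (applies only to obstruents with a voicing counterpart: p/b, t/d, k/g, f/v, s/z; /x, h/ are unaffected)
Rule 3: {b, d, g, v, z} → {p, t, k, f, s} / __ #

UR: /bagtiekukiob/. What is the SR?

Rule 1 (intervocalic voicing): /k/ is a voiceless stop between vowels /e/ and /u/, so it voices to [g]. /k/ is a voiceless stop between vowels /u/ and /i/, so it voices to [g]. /bagtiekukiob/ → bagtiegugiob.
Rule 2 (regressive voicing assimilation): /g/ precedes the voiceless obstruent /t/, so it devoices to [k] by assimilation. /bagtiegugiob/ → baktiegugiob.
Rule 3 (final devoicing): /b/ is a voiced obstruent in word-final position, so it devoices to [p]. /baktiegugiob/ → baktiegugiop.

baktiegugiop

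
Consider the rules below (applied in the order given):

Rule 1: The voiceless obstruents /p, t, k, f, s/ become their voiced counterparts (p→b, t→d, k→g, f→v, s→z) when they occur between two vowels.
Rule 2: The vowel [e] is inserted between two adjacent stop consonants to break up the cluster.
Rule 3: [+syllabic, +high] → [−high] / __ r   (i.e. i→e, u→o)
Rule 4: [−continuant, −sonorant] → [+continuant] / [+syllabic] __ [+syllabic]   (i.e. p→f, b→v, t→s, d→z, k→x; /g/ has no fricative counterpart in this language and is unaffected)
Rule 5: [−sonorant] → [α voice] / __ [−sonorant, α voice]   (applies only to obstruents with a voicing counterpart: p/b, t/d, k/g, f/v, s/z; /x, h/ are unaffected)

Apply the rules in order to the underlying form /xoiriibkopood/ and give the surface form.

Rule 1 (intervocalic voicing): /p/ is a voiceless obstruent between vowels /o/ and /o/, so it voices to [b]. /xoiriibkopood/ → xoiriibkobood.
Rule 2 (stop-cluster e-epenthesis): /b/ and /k/ form a stop–stop cluster, so [e] is inserted between them. /xoiriibkobood/ → xoiriibekobood.
Rule 3 (pre-rhotic lowering): /i/ is a high vowel immediately before /r/, so it lowers to [e]. /xoiriibekobood/ → xoeriibekobood.
Rule 4 (intervocalic spirantization): /b/ is a stop between vowels /i/ and /e/, so it spirantizes to the fricative [v]. /k/ is a stop between vowels /e/ and /o/, so it spirantizes to the fricative [x]. /b/ is a stop between vowels /o/ and /o/, so it spirantizes to the fricative [v]. /xoeriibekobood/ → xoeriivexovood.
Rule 5 (regressive voicing assimilation): no segment meets the environment; /xoeriivexovood/ is unchanged.

xoeriivexovood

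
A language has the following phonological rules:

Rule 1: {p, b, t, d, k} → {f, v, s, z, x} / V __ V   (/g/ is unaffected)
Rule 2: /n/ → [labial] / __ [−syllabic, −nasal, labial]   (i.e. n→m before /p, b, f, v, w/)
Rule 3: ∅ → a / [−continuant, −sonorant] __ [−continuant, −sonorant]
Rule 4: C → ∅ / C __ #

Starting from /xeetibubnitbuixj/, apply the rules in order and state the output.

Rule 1 (intervocalic spirantization): /t/ is a stop between vowels /e/ and /i/, so it spirantizes to the fricative [s]. /b/ is a stop between vowels /i/ and /u/, so it spirantizes to the fricative [v]. /xeetibubnitbuixj/ → xeesivubnitbuixj.
Rule 2 (nasal place assimilation): no segment meets the environment; /xeesivubnitbuixj/ is unchanged.
Rule 3 (stop-cluster a-epenthesis): /t/ and /b/ form a stop–stop cluster, so [a] is inserted between them. /xeesivubnitbuixj/ → xeesivubnitabuixj.
Rule 4 (final cluster simplification): /j/ is the second consonant of a word-final cluster /xj/, so it deletes. /xeesivubnitabuixj/ → xeesivubnitabuix.

xeesivubnitabuix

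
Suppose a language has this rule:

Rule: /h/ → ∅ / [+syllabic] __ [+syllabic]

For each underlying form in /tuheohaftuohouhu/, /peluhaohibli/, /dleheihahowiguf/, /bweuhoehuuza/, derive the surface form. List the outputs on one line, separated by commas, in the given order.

tueoaftuoouu, peluaoibli, dleeiaowiguf, bweuoeuuza

/tuheohaftuohouhu/: /h/ occurs between vowels /u/ and /e/, so it deletes. /h/ occurs between vowels /o/ and /a/, so it deletes. /h/ occurs between vowels /o/ and /o/, so it deletes. /h/ occurs between vowels /u/ and /u/, so it deletes. → [tueoaftuoouu].
/peluhaohibli/: /h/ occurs between vowels /u/ and /a/, so it deletes. /h/ occurs between vowels /o/ and /i/, so it deletes. → [peluaoibli].
/dleheihahowiguf/: /h/ occurs between vowels /e/ and /e/, so it deletes. /h/ occurs between vowels /i/ and /a/, so it deletes. /h/ occurs between vowels /a/ and /o/, so it deletes. → [dleeiaowiguf].
/bweuhoehuuza/: /h/ occurs between vowels /u/ and /o/, so it deletes. /h/ occurs between vowels /e/ and /u/, so it deletes. → [bweuoeuuza].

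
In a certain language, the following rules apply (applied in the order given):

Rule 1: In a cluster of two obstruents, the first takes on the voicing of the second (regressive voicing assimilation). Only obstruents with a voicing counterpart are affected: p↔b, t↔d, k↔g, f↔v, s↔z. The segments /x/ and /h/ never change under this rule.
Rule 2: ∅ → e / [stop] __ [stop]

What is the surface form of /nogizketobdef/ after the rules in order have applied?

nogisketobedef

Rule 1 (regressive voicing assimilation): /z/ precedes the voiceless obstruent /k/, so it devoices to [s] by assimilation. /nogizketobdef/ → nogisketobdef.
Rule 2 (stop-cluster e-epenthesis): /b/ and /d/ form a stop–stop cluster, so [e] is inserted between them. /nogisketobdef/ → nogisketobedef.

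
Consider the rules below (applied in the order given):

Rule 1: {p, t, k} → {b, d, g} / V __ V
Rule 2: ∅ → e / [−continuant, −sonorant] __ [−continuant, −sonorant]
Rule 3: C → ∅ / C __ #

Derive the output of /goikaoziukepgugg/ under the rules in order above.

goigaoziugepegugeg

Rule 1 (intervocalic voicing): /k/ is a voiceless stop between vowels /i/ and /a/, so it voices to [g]. /k/ is a voiceless stop between vowels /u/ and /e/, so it voices to [g]. /goikaoziukepgugg/ → goigaoziugepgugg.
Rule 2 (stop-cluster e-epenthesis): /p/ and /g/ form a stop–stop cluster, so [e] is inserted between them. /g/ and /g/ form a stop–stop cluster, so [e] is inserted between them. /goigaoziugepgugg/ → goigaoziugepegugeg.
Rule 3 (final cluster simplification): no segment meets the environment; /goigaoziugepegugeg/ is unchanged.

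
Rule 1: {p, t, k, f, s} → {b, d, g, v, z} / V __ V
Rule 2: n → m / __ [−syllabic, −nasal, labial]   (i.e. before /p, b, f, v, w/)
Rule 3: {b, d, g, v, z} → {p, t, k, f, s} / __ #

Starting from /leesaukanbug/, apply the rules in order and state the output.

leezaugambuk

Rule 1 (intervocalic voicing): /s/ is a voiceless obstruent between vowels /e/ and /a/, so it voices to [z]. /k/ is a voiceless obstruent between vowels /u/ and /a/, so it voices to [g]. /leesaukanbug/ → leezauganbug.
Rule 2 (nasal place assimilation): /n/ precedes the labial consonant /b/, so it assimilates in place to [m]. /leezauganbug/ → leezaugambug.
Rule 3 (final devoicing): /g/ is a voiced obstruent in word-final position, so it devoices to [k]. /leezaugambug/ → leezaugambuk.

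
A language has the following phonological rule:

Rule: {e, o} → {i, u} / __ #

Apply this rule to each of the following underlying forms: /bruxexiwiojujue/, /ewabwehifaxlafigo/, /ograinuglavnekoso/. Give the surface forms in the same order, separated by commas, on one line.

/bruxexiwiojujue/: /e/ is a mid vowel in word-final position, so it raises to [i]. → [bruxexiwiojujui].
/ewabwehifaxlafigo/: /o/ is a mid vowel in word-final position, so it raises to [u]. → [ewabwehifaxlafigu].
/ograinuglavnekoso/: /o/ is a mid vowel in word-final position, so it raises to [u]. → [ograinuglavnekosu].

bruxexiwiojujui, ewabwehifaxlafigu, ograinuglavnekosu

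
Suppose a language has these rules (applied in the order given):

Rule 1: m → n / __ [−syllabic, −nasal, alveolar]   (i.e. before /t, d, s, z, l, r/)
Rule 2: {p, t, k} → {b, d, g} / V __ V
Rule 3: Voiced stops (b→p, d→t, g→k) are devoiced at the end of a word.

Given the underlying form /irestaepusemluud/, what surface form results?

irestaebusenluut

Rule 1 (nasal place assimilation): /m/ precedes the alveolar consonant /l/, so it assimilates in place to [n]. /irestaepusemluud/ → irestaepusenluud.
Rule 2 (intervocalic voicing): /p/ is a voiceless stop between vowels /e/ and /u/, so it voices to [b]. /irestaepusenluud/ → irestaebusenluud.
Rule 3 (final devoicing): /d/ is a voiced stop in word-final position, so it devoices to [t]. /irestaebusenluud/ → irestaebusenluut.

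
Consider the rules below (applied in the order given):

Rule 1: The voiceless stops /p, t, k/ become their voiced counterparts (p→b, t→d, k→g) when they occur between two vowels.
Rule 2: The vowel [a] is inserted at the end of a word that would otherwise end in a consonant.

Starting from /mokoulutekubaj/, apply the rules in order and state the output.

mogouludegubaja

Rule 1 (intervocalic voicing): /k/ is a voiceless stop between vowels /o/ and /o/, so it voices to [g]. /t/ is a voiceless stop between vowels /u/ and /e/, so it voices to [d]. /k/ is a voiceless stop between vowels /e/ and /u/, so it voices to [g]. /mokoulutekubaj/ → mogouludegubaj.
Rule 2 (final a-epenthesis): the form ends in the consonant /j/, so [a] is inserted word-finally. /mogouludegubaj/ → mogouludegubaja.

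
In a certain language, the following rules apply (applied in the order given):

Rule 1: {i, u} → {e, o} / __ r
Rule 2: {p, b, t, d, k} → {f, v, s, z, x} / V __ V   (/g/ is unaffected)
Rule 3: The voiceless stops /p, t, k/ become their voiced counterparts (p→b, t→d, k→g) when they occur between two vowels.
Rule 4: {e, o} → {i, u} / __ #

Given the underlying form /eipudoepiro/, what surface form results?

Rule 1 (pre-rhotic lowering): /i/ is a high vowel immediately before /r/, so it lowers to [e]. /eipudoepiro/ → eipudoepero.
Rule 2 (intervocalic spirantization): /p/ is a stop between vowels /i/ and /u/, so it spirantizes to the fricative [f]. /d/ is a stop between vowels /u/ and /o/, so it spirantizes to the fricative [z]. /p/ is a stop between vowels /e/ and /e/, so it spirantizes to the fricative [f]. /eipudoepero/ → eifuzoefero.
Rule 3 (intervocalic voicing): no segment meets the environment; /eifuzoefero/ is unchanged.
Rule 4 (final vowel raising): /o/ is a mid vowel in word-final position, so it raises to [u]. /eifuzoefero/ → eifuzoeferu.

eifuzoeferu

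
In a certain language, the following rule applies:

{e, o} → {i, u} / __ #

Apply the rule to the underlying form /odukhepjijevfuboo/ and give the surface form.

odukhepjijevfubou

/o/ is a mid vowel in word-final position, so it raises to [u].
Surface form: [odukhepjijevfubou].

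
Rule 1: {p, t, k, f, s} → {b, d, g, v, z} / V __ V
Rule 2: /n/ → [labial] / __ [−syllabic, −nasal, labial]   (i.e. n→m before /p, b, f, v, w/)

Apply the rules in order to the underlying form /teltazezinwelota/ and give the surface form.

teltazezimweloda

Rule 1 (intervocalic voicing): /t/ is a voiceless obstruent between vowels /o/ and /a/, so it voices to [d]. /teltazezinwelota/ → teltazezinweloda.
Rule 2 (nasal place assimilation): /n/ precedes the labial consonant /w/, so it assimilates in place to [m]. /teltazezinweloda/ → teltazezimweloda.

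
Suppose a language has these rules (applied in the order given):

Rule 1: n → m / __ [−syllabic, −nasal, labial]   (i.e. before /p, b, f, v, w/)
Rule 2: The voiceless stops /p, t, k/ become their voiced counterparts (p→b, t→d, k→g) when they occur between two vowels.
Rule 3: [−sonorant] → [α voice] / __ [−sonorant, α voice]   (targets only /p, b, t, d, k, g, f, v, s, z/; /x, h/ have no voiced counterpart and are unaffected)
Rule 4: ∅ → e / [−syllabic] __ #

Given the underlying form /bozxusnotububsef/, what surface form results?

Rule 1 (nasal place assimilation): no segment meets the environment; /bozxusnotububsef/ is unchanged.
Rule 2 (intervocalic voicing): /t/ is a voiceless stop between vowels /o/ and /u/, so it voices to [d]. /bozxusnotububsef/ → bozxusnodububsef.
Rule 3 (regressive voicing assimilation): /z/ precedes the voiceless obstruent /x/, so it devoices to [s] by assimilation. /b/ precedes the voiceless obstruent /s/, so it devoices to [p] by assimilation. /bozxusnodububsef/ → bosxusnodubupsef.
Rule 4 (final e-epenthesis): the form ends in the consonant /f/, so [e] is inserted word-finally. /bosxusnodubupsef/ → bosxusnodubupsefe.

bosxusnodubupsefe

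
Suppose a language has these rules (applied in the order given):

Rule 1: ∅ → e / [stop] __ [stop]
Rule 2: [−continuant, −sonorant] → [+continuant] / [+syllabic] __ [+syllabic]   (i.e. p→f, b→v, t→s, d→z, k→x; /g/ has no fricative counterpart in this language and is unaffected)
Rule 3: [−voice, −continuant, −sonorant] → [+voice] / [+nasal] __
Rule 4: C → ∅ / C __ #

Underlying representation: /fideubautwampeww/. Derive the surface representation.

fizeuvautwambew

Rule 1 (stop-cluster e-epenthesis): no segment meets the environment; /fideubautwampeww/ is unchanged.
Rule 2 (intervocalic spirantization): /d/ is a stop between vowels /i/ and /e/, so it spirantizes to the fricative [z]. /b/ is a stop between vowels /u/ and /a/, so it spirantizes to the fricative [v]. /fideubautwampeww/ → fizeuvautwampeww.
Rule 3 (post-nasal voicing): /p/ is a voiceless stop immediately after the nasal /m/, so it voices to [b]. /fizeuvautwampeww/ → fizeuvautwambeww.
Rule 4 (final cluster simplification): /w/ is the second consonant of a word-final cluster /ww/, so it deletes. /fizeuvautwambeww/ → fizeuvautwambew.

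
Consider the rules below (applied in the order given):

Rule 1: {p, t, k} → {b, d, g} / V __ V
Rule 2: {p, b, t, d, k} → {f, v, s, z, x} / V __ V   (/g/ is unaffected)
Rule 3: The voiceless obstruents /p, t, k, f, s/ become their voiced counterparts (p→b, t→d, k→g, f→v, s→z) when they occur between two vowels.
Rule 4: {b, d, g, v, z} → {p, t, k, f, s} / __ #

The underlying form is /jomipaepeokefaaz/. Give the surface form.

jomivaeveogevaas

Rule 1 (intervocalic voicing): /p/ is a voiceless stop between vowels /i/ and /a/, so it voices to [b]. /p/ is a voiceless stop between vowels /e/ and /e/, so it voices to [b]. /k/ is a voiceless stop between vowels /o/ and /e/, so it voices to [g]. /jomipaepeokefaaz/ → jomibaebeogefaaz.
Rule 2 (intervocalic spirantization): /b/ is a stop between vowels /i/ and /a/, so it spirantizes to the fricative [v]. /b/ is a stop between vowels /e/ and /e/, so it spirantizes to the fricative [v]. /jomibaebeogefaaz/ → jomivaeveogefaaz.
Rule 3 (intervocalic voicing): /f/ is a voiceless obstruent between vowels /e/ and /a/, so it voices to [v]. /jomivaeveogefaaz/ → jomivaeveogevaaz.
Rule 4 (final devoicing): /z/ is a voiced obstruent in word-final position, so it devoices to [s]. /jomivaeveogevaaz/ → jomivaeveogevaas.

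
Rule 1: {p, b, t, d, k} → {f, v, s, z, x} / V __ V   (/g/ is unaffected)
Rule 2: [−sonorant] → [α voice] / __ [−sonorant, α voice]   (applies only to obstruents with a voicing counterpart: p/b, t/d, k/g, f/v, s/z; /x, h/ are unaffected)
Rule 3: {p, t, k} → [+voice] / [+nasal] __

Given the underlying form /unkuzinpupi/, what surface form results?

Rule 1 (intervocalic spirantization): /p/ is a stop between vowels /u/ and /i/, so it spirantizes to the fricative [f]. /unkuzinpupi/ → unkuzinpufi.
Rule 2 (regressive voicing assimilation): no segment meets the environment; /unkuzinpufi/ is unchanged.
Rule 3 (post-nasal voicing): /k/ is a voiceless stop immediately after the nasal /n/, so it voices to [g]. /p/ is a voiceless stop immediately after the nasal /n/, so it voices to [b]. /unkuzinpufi/ → unguzinbufi.

unguzinbufi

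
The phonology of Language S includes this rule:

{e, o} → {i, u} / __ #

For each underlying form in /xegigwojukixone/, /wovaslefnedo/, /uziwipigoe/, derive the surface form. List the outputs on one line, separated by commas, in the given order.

/xegigwojukixone/: /e/ is a mid vowel in word-final position, so it raises to [i]. → [xegigwojukixoni].
/wovaslefnedo/: /o/ is a mid vowel in word-final position, so it raises to [u]. → [wovaslefnedu].
/uziwipigoe/: /e/ is a mid vowel in word-final position, so it raises to [i]. → [uziwipigoi].

xegigwojukixoni, wovaslefnedu, uziwipigoi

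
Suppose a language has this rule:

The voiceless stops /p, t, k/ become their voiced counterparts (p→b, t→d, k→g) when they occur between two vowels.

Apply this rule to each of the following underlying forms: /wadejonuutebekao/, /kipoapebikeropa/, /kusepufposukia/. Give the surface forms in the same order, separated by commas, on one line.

/wadejonuutebekao/: /t/ is a voiceless stop between vowels /u/ and /e/, so it voices to [d]. /k/ is a voiceless stop between vowels /e/ and /a/, so it voices to [g]. → [wadejonuudebegao].
/kipoapebikeropa/: /p/ is a voiceless stop between vowels /i/ and /o/, so it voices to [b]. /p/ is a voiceless stop between vowels /a/ and /e/, so it voices to [b]. /k/ is a voiceless stop between vowels /i/ and /e/, so it voices to [g]. /p/ is a voiceless stop between vowels /o/ and /a/, so it voices to [b]. → [kiboabebigeroba].
/kusepufposukia/: /p/ is a voiceless stop between vowels /e/ and /u/, so it voices to [b]. /k/ is a voiceless stop between vowels /u/ and /i/, so it voices to [g]. → [kusebufposugia].

wadejonuudebegao, kiboabebigeroba, kusebufposugia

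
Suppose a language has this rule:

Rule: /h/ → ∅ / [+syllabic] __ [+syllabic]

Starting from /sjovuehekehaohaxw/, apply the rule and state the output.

/h/ occurs between vowels /e/ and /e/, so it deletes.
/h/ occurs between vowels /e/ and /a/, so it deletes.
/h/ occurs between vowels /o/ and /a/, so it deletes.
Surface form: [sjovueekeaoaxw].

sjovueekeaoaxw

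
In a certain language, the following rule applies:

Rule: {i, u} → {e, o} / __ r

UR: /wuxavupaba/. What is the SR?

wuxavupaba

No segment of /wuxavupaba/ meets the structural description of the rule, so the form surfaces unchanged.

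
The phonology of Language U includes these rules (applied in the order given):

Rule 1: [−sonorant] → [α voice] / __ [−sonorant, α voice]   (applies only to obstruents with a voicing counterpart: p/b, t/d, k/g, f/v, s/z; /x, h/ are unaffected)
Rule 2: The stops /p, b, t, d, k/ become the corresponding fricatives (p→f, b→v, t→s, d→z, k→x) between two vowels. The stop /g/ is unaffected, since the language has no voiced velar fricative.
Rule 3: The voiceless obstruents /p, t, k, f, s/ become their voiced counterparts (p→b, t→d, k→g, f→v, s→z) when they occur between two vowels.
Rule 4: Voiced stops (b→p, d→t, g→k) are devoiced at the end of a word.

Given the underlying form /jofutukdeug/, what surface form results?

jovuzugdeuk

Rule 1 (regressive voicing assimilation): /k/ precedes the voiced obstruent /d/, so it voices to [g] by assimilation. /jofutukdeug/ → jofutugdeug.
Rule 2 (intervocalic spirantization): /t/ is a stop between vowels /u/ and /u/, so it spirantizes to the fricative [s]. /jofutugdeug/ → jofusugdeug.
Rule 3 (intervocalic voicing): /f/ is a voiceless obstruent between vowels /o/ and /u/, so it voices to [v]. /s/ is a voiceless obstruent between vowels /u/ and /u/, so it voices to [z]. /jofusugdeug/ → jovuzugdeug.
Rule 4 (final devoicing): /g/ is a voiced stop in word-final position, so it devoices to [k]. /jovuzugdeug/ → jovuzugdeuk.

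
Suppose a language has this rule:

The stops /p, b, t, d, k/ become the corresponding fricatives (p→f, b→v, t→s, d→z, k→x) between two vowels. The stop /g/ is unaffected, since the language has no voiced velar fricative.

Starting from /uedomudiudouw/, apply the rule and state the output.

/d/ is a stop between vowels /e/ and /o/, so it spirantizes to the fricative [z].
/d/ is a stop between vowels /u/ and /i/, so it spirantizes to the fricative [z].
/d/ is a stop between vowels /u/ and /o/, so it spirantizes to the fricative [z].
Surface form: [uezomuziuzouw].

uezomuziuzouw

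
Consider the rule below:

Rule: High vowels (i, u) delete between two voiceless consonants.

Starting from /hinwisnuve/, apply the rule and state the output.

No segment of /hinwisnuve/ meets the structural description of the rule, so the form surfaces unchanged.

hinwisnuve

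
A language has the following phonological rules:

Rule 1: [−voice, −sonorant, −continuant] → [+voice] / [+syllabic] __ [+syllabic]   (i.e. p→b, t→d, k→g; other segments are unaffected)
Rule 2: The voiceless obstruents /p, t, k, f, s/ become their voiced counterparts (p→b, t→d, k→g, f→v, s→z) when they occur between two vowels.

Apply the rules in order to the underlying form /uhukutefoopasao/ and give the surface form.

uhugudevoobazao

Rule 1 (intervocalic voicing): /k/ is a voiceless stop between vowels /u/ and /u/, so it voices to [g]. /t/ is a voiceless stop between vowels /u/ and /e/, so it voices to [d]. /p/ is a voiceless stop between vowels /o/ and /a/, so it voices to [b]. /uhukutefoopasao/ → uhugudefoobasao.
Rule 2 (intervocalic voicing): /f/ is a voiceless obstruent between vowels /e/ and /o/, so it voices to [v]. /s/ is a voiceless obstruent between vowels /a/ and /a/, so it voices to [z]. /uhugudefoobasao/ → uhugudevoobazao.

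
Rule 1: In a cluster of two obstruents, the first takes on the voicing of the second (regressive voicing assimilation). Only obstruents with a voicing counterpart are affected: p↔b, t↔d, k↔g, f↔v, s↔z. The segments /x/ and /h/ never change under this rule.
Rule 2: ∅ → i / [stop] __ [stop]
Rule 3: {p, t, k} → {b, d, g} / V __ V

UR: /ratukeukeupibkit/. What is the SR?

Rule 1 (regressive voicing assimilation): /b/ precedes the voiceless obstruent /k/, so it devoices to [p] by assimilation. /ratukeukeupibkit/ → ratukeukeupipkit.
Rule 2 (stop-cluster i-epenthesis): /p/ and /k/ form a stop–stop cluster, so [i] is inserted between them. /ratukeukeupipkit/ → ratukeukeupipikit.
Rule 3 (intervocalic voicing): /t/ is a voiceless stop between vowels /a/ and /u/, so it voices to [d]. /k/ is a voiceless stop between vowels /u/ and /e/, so it voices to [g]. /k/ is a voiceless stop between vowels /u/ and /e/, so it voices to [g]. /p/ is a voiceless stop between vowels /u/ and /i/, so it voices to [b]. /p/ is a voiceless stop between vowels /i/ and /i/, so it voices to [b]. /k/ is a voiceless stop between vowels /i/ and /i/, so it voices to [g]. /ratukeukeupipikit/ → radugeugeubibigit.

radugeugeubibigit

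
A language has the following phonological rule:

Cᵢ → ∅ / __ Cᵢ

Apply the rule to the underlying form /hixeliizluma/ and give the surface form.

No segment of /hixeliizluma/ meets the structural description of the rule, so the form surfaces unchanged.

hixeliizluma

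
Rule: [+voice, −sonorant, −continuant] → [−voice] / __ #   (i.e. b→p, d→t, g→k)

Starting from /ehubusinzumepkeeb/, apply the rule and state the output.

ehubusinzumepkeep

/b/ is a voiced stop in word-final position, so it devoices to [p].
Surface form: [ehubusinzumepkeep].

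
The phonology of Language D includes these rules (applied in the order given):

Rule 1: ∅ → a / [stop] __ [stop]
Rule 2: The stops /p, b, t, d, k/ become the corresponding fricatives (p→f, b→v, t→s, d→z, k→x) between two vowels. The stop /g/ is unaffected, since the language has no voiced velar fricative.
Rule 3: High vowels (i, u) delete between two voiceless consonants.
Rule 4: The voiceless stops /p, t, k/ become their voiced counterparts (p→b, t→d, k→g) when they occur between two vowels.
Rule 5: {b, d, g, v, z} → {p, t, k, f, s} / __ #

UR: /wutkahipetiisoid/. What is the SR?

Rule 1 (stop-cluster a-epenthesis): /t/ and /k/ form a stop–stop cluster, so [a] is inserted between them. /wutkahipetiisoid/ → wutakahipetiisoid.
Rule 2 (intervocalic spirantization): /t/ is a stop between vowels /u/ and /a/, so it spirantizes to the fricative [s]. /k/ is a stop between vowels /a/ and /a/, so it spirantizes to the fricative [x]. /p/ is a stop between vowels /i/ and /e/, so it spirantizes to the fricative [f]. /t/ is a stop between vowels /e/ and /i/, so it spirantizes to the fricative [s]. /wutakahipetiisoid/ → wusaxahifesiisoid.
Rule 3 (high vowel syncope): /i/ is a high vowel flanked by voiceless consonants /h/ and /f/, so it deletes. /wusaxahifesiisoid/ → wusaxahfesiisoid.
Rule 4 (intervocalic voicing): no segment meets the environment; /wusaxahfesiisoid/ is unchanged.
Rule 5 (final devoicing): /d/ is a voiced obstruent in word-final position, so it devoices to [t]. /wusaxahfesiisoid/ → wusaxahfesiisoit.

wusaxahfesiisoit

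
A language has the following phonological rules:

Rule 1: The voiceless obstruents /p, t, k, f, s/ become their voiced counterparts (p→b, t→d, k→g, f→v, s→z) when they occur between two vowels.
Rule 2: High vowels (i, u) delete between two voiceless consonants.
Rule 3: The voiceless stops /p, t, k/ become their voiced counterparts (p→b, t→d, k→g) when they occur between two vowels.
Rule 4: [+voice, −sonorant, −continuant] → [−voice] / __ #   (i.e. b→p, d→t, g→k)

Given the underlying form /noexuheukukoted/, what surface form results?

Rule 1 (intervocalic voicing): /k/ is a voiceless obstruent between vowels /u/ and /u/, so it voices to [g]. /k/ is a voiceless obstruent between vowels /u/ and /o/, so it voices to [g]. /t/ is a voiceless obstruent between vowels /o/ and /e/, so it voices to [d]. /noexuheukukoted/ → noexuheugugoded.
Rule 2 (high vowel syncope): /u/ is a high vowel flanked by voiceless consonants /x/ and /h/, so it deletes. /noexuheugugoded/ → noexheugugoded.
Rule 3 (intervocalic voicing): no segment meets the environment; /noexheugugoded/ is unchanged.
Rule 4 (final devoicing): /d/ is a voiced stop in word-final position, so it devoices to [t]. /noexheugugoded/ → noexheugugodet.

noexheugugodet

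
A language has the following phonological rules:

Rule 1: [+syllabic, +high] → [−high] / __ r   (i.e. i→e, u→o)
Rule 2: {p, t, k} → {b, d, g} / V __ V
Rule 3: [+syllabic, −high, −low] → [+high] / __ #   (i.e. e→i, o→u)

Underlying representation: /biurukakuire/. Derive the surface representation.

Rule 1 (pre-rhotic lowering): /u/ is a high vowel immediately before /r/, so it lowers to [o]. /i/ is a high vowel immediately before /r/, so it lowers to [e]. /biurukakuire/ → biorukakuere.
Rule 2 (intervocalic voicing): /k/ is a voiceless stop between vowels /u/ and /a/, so it voices to [g]. /k/ is a voiceless stop between vowels /a/ and /u/, so it voices to [g]. /biorukakuere/ → biorugaguere.
Rule 3 (final vowel raising): /e/ is a mid vowel in word-final position, so it raises to [i]. /biorugaguere/ → biorugagueri.

biorugagueri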